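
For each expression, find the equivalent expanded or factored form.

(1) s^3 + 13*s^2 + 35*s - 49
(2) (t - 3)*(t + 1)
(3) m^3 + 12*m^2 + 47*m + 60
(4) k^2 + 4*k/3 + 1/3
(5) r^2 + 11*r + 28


(1) = (s - 1)*(s + 7)^2
(2) = t^2 - 2*t - 3
(3) = (m + 3)*(m + 4)*(m + 5)
(4) = (k + 1/3)*(k + 1)
(5) = (r + 4)*(r + 7)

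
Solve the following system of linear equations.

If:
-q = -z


Then:
q = z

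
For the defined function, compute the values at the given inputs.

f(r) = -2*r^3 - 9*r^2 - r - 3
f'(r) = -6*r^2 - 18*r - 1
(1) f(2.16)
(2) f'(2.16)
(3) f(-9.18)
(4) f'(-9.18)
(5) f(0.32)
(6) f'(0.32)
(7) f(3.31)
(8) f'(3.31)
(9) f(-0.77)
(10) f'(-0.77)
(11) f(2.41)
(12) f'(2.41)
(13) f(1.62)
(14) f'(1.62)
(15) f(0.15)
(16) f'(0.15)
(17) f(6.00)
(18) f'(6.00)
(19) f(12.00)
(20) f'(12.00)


(1) = -67.31
(2) = -67.87
(3) = 794.97
(4) = -341.39
(5) = -4.31
(6) = -7.37
(7) = -177.44
(8) = -126.32
(9) = -6.65
(10) = 9.30
(11) = -85.68
(12) = -79.23
(13) = -36.74
(14) = -45.91
(15) = -3.36
(16) = -3.83
(17) = -765.00
(18) = -325.00
(19) = -4767.00
(20) = -1081.00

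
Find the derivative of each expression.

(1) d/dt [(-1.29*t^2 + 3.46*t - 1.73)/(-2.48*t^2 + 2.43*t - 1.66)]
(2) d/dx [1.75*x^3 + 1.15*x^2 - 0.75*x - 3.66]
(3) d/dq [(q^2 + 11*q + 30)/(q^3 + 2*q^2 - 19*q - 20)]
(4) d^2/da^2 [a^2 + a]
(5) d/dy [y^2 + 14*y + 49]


(1) = (5.4461*t^2 - 4.298*t - 1.5397)/(6.1504*t^4 - 12.0528*t^3 + 14.1385*t^2 - 8.0676*t + 2.7556)
(2) = 5.25*x^2 + 2.3*x - 0.75
(3) = (-q^2 - 12*q + 14)/(q^4 - 6*q^3 + q^2 + 24*q + 16)
(4) = 2
(5) = 2*y + 14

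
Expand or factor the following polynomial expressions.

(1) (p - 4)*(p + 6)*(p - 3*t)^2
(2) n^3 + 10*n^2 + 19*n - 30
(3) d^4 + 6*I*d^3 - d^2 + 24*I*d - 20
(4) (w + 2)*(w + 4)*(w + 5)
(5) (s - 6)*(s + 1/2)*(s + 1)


(1) = p^4 - 6*p^3*t + 2*p^3 + 9*p^2*t^2 - 12*p^2*t - 24*p^2 + 18*p*t^2 + 144*p*t - 216*t^2
(2) = (n - 1)*(n + 5)*(n + 6)
(3) = (d - 2*I)*(d + I)*(d + 2*I)*(d + 5*I)
(4) = w^3 + 11*w^2 + 38*w + 40
(5) = s^3 - 9*s^2/2 - 17*s/2 - 3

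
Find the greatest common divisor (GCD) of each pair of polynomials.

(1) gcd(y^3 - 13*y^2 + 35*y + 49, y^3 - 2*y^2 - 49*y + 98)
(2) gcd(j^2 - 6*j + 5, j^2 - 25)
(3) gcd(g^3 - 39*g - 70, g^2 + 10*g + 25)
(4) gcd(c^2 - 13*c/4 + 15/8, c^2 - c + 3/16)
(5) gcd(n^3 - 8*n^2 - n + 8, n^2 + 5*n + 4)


(1) = y - 7
(2) = gcd((j - 5)*(j - 1), (j - 5)*(j + 5)) = j - 5
(3) = gcd((g - 7)*(g + 2)*(g + 5), (g + 5)^2) = g + 5
(4) = c - 3/4
(5) = n + 1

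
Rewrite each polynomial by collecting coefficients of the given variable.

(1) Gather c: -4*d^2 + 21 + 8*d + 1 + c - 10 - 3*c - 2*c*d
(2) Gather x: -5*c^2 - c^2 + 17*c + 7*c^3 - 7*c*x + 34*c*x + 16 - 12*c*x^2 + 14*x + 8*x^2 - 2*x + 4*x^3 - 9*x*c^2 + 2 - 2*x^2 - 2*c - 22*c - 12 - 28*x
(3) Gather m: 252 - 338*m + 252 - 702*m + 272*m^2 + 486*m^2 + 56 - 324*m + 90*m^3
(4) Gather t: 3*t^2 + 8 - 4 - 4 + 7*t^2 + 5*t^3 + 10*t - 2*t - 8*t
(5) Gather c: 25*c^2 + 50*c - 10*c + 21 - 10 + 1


(1) = c*(-2*d - 2) - 4*d^2 + 8*d + 12
(2) = 7*c^3 - 6*c^2 - 7*c + 4*x^3 + x^2*(6 - 12*c) + x*(-9*c^2 + 27*c - 16) + 6
(3) = 90*m^3 + 758*m^2 - 1364*m + 560
(4) = 5*t^3 + 10*t^2
(5) = 25*c^2 + 40*c + 12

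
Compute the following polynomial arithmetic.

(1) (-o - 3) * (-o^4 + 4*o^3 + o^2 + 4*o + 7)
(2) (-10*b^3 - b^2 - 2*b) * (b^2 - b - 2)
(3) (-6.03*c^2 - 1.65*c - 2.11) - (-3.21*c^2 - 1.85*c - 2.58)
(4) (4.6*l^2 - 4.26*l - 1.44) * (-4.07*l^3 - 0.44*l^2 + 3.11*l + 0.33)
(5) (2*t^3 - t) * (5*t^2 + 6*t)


(1) = o^5 - o^4 - 13*o^3 - 7*o^2 - 19*o - 21
(2) = -10*b^5 + 9*b^4 + 19*b^3 + 4*b^2 + 4*b
(3) = -2.82*c^2 + 0.2*c + 0.47
(4) = -18.722*l^5 + 15.3142*l^4 + 22.0412*l^3 - 11.097*l^2 - 5.8842*l - 0.4752
(5) = 10*t^5 + 12*t^4 - 5*t^3 - 6*t^2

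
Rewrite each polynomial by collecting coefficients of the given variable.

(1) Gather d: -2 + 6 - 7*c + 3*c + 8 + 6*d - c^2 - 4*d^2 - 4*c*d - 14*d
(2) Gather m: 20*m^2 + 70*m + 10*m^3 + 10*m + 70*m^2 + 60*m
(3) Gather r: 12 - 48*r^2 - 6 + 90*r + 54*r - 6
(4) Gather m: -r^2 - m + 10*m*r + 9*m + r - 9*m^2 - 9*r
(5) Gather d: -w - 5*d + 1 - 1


(1) = -c^2 - 4*c - 4*d^2 + d*(-4*c - 8) + 12
(2) = 10*m^3 + 90*m^2 + 140*m
(3) = -48*r^2 + 144*r
(4) = -9*m^2 + m*(10*r + 8) - r^2 - 8*r
(5) = -5*d - w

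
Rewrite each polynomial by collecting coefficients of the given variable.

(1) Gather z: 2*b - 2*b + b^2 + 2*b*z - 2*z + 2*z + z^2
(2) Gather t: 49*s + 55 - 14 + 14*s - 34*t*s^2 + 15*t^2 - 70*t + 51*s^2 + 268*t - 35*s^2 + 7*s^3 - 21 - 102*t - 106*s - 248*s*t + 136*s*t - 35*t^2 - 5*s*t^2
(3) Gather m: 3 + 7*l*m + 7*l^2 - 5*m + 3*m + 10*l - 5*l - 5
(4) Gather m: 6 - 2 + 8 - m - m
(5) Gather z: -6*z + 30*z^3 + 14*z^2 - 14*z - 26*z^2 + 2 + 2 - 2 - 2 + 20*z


(1) = b^2 + 2*b*z + z^2
(2) = 7*s^3 + 16*s^2 - 43*s + t^2*(-5*s - 20) + t*(-34*s^2 - 112*s + 96) + 20
(3) = 7*l^2 + 5*l + m*(7*l - 2) - 2
(4) = 12 - 2*m
(5) = 30*z^3 - 12*z^2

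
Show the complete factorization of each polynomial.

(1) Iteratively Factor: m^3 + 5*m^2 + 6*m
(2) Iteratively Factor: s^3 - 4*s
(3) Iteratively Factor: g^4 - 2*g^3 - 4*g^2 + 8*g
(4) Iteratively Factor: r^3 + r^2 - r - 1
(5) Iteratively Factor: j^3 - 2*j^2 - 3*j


(1) = (m)*(m^2 + 5*m + 6) = m*(m + 3)*(m + 2)
(2) = (s - 2)*(s^2 + 2*s) = (s - 2)*(s + 2)*(s)
(3) = (g)*(g^3 - 2*g^2 - 4*g + 8) = g*(g + 2)*(g^2 - 4*g + 4) = g*(g - 2)*(g + 2)*(g - 2)
(4) = (r - 1)*(r^2 + 2*r + 1) = (r - 1)*(r + 1)*(r + 1)
(5) = (j)*(j^2 - 2*j - 3) = j*(j + 1)*(j - 3)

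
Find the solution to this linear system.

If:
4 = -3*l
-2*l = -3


Then:
No Solution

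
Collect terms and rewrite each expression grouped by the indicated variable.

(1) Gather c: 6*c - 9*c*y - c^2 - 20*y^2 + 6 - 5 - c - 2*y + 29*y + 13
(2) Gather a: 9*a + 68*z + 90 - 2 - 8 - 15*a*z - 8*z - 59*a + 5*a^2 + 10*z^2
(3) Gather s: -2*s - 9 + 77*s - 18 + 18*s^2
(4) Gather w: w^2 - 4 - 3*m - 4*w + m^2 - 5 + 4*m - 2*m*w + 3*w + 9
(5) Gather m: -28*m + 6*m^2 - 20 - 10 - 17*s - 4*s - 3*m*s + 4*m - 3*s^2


(1) = -c^2 + c*(5 - 9*y) - 20*y^2 + 27*y + 14
(2) = 5*a^2 + a*(-15*z - 50) + 10*z^2 + 60*z + 80
(3) = 18*s^2 + 75*s - 27
(4) = m^2 + m + w^2 + w*(-2*m - 1)
(5) = 6*m^2 + m*(-3*s - 24) - 3*s^2 - 21*s - 30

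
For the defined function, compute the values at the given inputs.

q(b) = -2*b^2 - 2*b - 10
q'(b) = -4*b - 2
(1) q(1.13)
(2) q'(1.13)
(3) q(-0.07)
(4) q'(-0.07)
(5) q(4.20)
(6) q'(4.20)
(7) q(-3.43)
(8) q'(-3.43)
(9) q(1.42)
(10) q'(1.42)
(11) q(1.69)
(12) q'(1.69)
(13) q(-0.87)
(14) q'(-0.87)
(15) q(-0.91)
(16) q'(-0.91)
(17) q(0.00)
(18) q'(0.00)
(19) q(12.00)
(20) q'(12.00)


(1) = -14.81
(2) = -6.52
(3) = -9.87
(4) = -1.72
(5) = -53.68
(6) = -18.80
(7) = -26.67
(8) = 11.72
(9) = -16.87
(10) = -7.68
(11) = -19.09
(12) = -8.76
(13) = -9.77
(14) = 1.48
(15) = -9.84
(16) = 1.64
(17) = -10.00
(18) = -2.00
(19) = -322.00
(20) = -50.00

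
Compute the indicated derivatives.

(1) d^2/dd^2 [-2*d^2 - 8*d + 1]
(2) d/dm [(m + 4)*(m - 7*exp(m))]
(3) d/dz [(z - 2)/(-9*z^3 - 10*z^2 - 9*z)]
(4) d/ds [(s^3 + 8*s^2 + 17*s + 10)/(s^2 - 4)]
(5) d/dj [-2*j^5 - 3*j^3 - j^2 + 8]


(1) = -4
(2) = m - (m + 4)*(7*exp(m) - 1) - 7*exp(m)
(3) = 2*(9*z^3 - 22*z^2 - 20*z - 9)/(z^2*(81*z^4 + 180*z^3 + 262*z^2 + 180*z + 81))
(4) = (s^2 - 4*s - 17)/(s^2 - 4*s + 4)
(5) = j*(-10*j^3 - 9*j - 2)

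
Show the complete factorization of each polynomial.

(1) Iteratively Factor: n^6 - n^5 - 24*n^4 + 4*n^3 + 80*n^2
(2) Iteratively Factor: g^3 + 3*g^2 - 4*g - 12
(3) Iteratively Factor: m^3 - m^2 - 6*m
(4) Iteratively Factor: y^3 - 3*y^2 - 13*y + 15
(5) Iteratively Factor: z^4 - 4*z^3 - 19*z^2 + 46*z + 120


(1) = (n)*(n^5 - n^4 - 24*n^3 + 4*n^2 + 80*n) = n*(n + 4)*(n^4 - 5*n^3 - 4*n^2 + 20*n) = n^2*(n + 4)*(n^3 - 5*n^2 - 4*n + 20) = n^2*(n - 5)*(n + 4)*(n^2 - 4) = n^2*(n - 5)*(n + 2)*(n + 4)*(n - 2)
(2) = (g + 3)*(g^2 - 4) = (g + 2)*(g + 3)*(g - 2)
(3) = (m)*(m^2 - m - 6) = m*(m - 3)*(m + 2)
(4) = (y + 3)*(y^2 - 6*y + 5) = (y - 5)*(y + 3)*(y - 1)
(5) = (z - 4)*(z^3 - 19*z - 30) = (z - 4)*(z + 3)*(z^2 - 3*z - 10) = (z - 4)*(z + 2)*(z + 3)*(z - 5)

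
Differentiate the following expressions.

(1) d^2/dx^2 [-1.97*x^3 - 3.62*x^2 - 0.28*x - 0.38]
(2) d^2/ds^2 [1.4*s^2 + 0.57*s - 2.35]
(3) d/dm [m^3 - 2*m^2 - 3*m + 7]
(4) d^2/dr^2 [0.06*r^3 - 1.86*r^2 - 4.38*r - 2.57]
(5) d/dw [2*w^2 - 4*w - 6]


(1) = -11.82*x - 7.24
(2) = 2.80000000000000
(3) = 3*m^2 - 4*m - 3
(4) = 0.36*r - 3.72
(5) = 4*w - 4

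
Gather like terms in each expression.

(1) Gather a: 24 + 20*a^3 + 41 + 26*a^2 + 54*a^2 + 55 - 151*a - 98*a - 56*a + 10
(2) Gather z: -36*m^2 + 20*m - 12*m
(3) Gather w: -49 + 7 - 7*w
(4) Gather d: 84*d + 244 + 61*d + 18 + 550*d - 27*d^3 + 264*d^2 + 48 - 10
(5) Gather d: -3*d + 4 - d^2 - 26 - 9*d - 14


(1) = 20*a^3 + 80*a^2 - 305*a + 130
(2) = -36*m^2 + 8*m
(3) = -7*w - 42
(4) = -27*d^3 + 264*d^2 + 695*d + 300
(5) = -d^2 - 12*d - 36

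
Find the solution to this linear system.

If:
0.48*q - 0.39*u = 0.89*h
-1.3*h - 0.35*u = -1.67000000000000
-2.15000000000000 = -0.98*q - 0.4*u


Then:
h = 1.35
q = 2.30
u = -0.26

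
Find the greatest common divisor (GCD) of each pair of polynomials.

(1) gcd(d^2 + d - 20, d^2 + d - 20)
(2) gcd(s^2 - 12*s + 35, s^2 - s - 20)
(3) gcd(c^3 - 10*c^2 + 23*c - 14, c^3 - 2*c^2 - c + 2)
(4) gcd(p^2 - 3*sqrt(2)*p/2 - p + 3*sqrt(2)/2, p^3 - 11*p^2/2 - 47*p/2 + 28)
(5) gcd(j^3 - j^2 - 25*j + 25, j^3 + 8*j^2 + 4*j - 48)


(1) = d^2 + d - 20
(2) = gcd((s - 7)*(s - 5), (s - 5)*(s + 4)) = s - 5
(3) = gcd((c - 7)*(c - 2)*(c - 1), (c - 2)*(c - 1)*(c + 1)) = c^2 - 3*c + 2
(4) = gcd((p - 1)*(p - 3*sqrt(2)/2), (p - 8)*(p - 1)*(p + 7/2)) = p - 1
(5) = 1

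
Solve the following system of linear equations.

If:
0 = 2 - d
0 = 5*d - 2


Then:
No Solution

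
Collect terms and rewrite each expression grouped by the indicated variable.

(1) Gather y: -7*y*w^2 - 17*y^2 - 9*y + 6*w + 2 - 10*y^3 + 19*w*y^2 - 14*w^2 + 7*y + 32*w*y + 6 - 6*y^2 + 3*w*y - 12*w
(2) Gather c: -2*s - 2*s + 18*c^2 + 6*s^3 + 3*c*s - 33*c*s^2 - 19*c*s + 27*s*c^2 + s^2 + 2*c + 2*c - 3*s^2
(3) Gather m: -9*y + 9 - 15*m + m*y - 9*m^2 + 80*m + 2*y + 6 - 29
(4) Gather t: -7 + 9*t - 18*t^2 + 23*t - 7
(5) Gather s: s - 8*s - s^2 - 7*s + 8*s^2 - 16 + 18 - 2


(1) = -14*w^2 - 6*w - 10*y^3 + y^2*(19*w - 23) + y*(-7*w^2 + 35*w - 2) + 8
(2) = c^2*(27*s + 18) + c*(-33*s^2 - 16*s + 4) + 6*s^3 - 2*s^2 - 4*s
(3) = -9*m^2 + m*(y + 65) - 7*y - 14
(4) = -18*t^2 + 32*t - 14
(5) = 7*s^2 - 14*s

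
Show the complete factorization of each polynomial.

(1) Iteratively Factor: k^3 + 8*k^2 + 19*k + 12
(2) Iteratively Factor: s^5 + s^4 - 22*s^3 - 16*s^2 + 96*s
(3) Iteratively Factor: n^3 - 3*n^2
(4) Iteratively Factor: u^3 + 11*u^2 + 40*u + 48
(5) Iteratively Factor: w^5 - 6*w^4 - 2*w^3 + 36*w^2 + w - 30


(1) = (k + 1)*(k^2 + 7*k + 12) = (k + 1)*(k + 4)*(k + 3)
(2) = (s - 4)*(s^4 + 5*s^3 - 2*s^2 - 24*s) = (s - 4)*(s - 2)*(s^3 + 7*s^2 + 12*s) = s*(s - 4)*(s - 2)*(s^2 + 7*s + 12) = s*(s - 4)*(s - 2)*(s + 3)*(s + 4)
(3) = (n - 3)*(n^2) = n*(n - 3)*(n)
(4) = (u + 4)*(u^2 + 7*u + 12) = (u + 4)^2*(u + 3)
(5) = (w - 3)*(w^4 - 3*w^3 - 11*w^2 + 3*w + 10) = (w - 3)*(w + 1)*(w^3 - 4*w^2 - 7*w + 10) = (w - 3)*(w - 1)*(w + 1)*(w^2 - 3*w - 10) = (w - 5)*(w - 3)*(w - 1)*(w + 1)*(w + 2)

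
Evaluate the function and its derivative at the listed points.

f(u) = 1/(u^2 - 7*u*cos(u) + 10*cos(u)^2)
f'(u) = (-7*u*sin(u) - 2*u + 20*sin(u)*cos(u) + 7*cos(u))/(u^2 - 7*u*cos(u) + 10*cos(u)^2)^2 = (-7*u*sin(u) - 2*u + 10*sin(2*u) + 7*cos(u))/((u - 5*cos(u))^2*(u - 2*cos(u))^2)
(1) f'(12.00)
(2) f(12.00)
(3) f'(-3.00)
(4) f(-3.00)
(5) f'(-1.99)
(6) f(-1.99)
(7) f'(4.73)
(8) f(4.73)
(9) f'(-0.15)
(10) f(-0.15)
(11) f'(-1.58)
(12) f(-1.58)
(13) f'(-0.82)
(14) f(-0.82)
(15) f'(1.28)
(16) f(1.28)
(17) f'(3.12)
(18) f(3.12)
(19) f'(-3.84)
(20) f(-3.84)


(1) = 0.00
(2) = 0.01
(3) = -0.28
(4) = -0.50
(5) = -1473.74
(6) = -18.83
(7) = 0.05
(8) = 0.05
(9) = 0.03
(10) = 0.09
(11) = -1.36
(12) = 0.42
(13) = -0.09
(14) = 0.11
(15) = -309.41
(16) = -9.22
(17) = -0.01
(18) = 0.02
(19) = 16097.96
(20) = 40.63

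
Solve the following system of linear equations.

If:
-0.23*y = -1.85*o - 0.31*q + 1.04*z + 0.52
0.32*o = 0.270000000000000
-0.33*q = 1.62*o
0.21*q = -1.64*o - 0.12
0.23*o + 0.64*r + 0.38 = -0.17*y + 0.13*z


Then:
No Solution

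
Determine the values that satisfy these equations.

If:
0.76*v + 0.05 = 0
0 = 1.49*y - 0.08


Then:
v = -0.07
y = 0.05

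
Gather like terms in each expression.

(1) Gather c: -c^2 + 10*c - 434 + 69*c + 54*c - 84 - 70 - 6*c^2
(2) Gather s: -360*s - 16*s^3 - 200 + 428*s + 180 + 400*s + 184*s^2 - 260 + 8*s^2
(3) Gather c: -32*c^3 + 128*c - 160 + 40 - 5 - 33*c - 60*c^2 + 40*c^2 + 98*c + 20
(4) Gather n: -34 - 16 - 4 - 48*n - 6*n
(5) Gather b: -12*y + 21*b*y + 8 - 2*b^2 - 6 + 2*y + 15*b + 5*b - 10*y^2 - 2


(1) = -7*c^2 + 133*c - 588
(2) = -16*s^3 + 192*s^2 + 468*s - 280
(3) = -32*c^3 - 20*c^2 + 193*c - 105
(4) = -54*n - 54
(5) = -2*b^2 + b*(21*y + 20) - 10*y^2 - 10*y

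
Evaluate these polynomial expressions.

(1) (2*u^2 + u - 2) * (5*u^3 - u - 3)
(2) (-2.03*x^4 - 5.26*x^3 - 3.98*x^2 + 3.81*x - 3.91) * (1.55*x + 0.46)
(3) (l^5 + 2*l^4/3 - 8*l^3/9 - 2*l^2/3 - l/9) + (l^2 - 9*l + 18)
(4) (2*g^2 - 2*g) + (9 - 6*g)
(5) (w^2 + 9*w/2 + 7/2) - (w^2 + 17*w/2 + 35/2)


(1) = 10*u^5 + 5*u^4 - 12*u^3 - 7*u^2 - u + 6
(2) = -3.1465*x^5 - 9.0868*x^4 - 8.5886*x^3 + 4.0747*x^2 - 4.3079*x - 1.7986
(3) = l^5 + 2*l^4/3 - 8*l^3/9 + l^2/3 - 82*l/9 + 18
(4) = 2*g^2 - 8*g + 9
(5) = -4*w - 14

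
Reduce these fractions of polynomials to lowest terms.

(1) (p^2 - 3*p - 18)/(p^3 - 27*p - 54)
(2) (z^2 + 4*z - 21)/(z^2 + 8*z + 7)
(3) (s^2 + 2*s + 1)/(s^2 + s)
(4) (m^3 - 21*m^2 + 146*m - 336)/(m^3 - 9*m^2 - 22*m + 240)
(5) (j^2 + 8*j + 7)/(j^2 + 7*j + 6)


(1) = 1/(p + 3)
(2) = (z - 3)/(z + 1)
(3) = (s + 1)/s
(4) = (m - 7)/(m + 5)
(5) = (j + 7)/(j + 6)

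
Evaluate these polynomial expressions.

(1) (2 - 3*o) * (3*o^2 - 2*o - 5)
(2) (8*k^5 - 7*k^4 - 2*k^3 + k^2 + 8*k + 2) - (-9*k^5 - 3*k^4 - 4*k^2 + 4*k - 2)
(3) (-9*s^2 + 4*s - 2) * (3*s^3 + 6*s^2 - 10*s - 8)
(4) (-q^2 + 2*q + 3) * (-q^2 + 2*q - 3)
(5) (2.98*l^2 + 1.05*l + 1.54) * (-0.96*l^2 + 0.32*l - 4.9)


(1) = -9*o^3 + 12*o^2 + 11*o - 10
(2) = 17*k^5 - 4*k^4 - 2*k^3 + 5*k^2 + 4*k + 4
(3) = -27*s^5 - 42*s^4 + 108*s^3 + 20*s^2 - 12*s + 16
(4) = q^4 - 4*q^3 + 4*q^2 - 9
(5) = -2.8608*l^4 - 0.0544*l^3 - 15.7444*l^2 - 4.6522*l - 7.546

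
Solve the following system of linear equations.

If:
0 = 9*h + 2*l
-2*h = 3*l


Then:
h = 0
l = 0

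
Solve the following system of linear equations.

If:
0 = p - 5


Then:
p = 5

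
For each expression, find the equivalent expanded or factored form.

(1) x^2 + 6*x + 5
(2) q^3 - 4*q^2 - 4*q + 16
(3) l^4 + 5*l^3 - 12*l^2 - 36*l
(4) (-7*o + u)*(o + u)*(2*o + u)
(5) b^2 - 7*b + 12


(1) = (x + 1)*(x + 5)
(2) = (q - 4)*(q - 2)*(q + 2)
(3) = l*(l - 3)*(l + 2)*(l + 6)
(4) = -14*o^3 - 19*o^2*u - 4*o*u^2 + u^3
(5) = (b - 4)*(b - 3)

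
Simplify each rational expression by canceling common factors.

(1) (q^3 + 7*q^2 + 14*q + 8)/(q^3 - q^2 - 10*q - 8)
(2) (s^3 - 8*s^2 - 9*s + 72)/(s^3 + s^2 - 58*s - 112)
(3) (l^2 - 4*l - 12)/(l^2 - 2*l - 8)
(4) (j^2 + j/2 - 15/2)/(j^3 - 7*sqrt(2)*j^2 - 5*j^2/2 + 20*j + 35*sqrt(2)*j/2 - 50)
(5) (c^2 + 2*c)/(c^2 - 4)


(1) = (q + 4)/(q - 4)
(2) = (s^2 - 9)/(s^2 + 9*s + 14)
(3) = (l - 6)/(l - 4)
(4) = (4*j + 12)/(4*j^2 - 28*sqrt(2)*j + 80)
(5) = c/(c - 2)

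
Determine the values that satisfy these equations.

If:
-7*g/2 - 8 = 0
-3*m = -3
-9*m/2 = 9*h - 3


Then:
g = -16/7
h = -1/6
m = 1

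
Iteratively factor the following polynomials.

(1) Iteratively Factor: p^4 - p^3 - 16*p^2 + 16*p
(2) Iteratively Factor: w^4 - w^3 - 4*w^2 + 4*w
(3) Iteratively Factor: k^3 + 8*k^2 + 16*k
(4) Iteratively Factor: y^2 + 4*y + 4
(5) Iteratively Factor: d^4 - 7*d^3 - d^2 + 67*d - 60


(1) = (p - 4)*(p^3 + 3*p^2 - 4*p) = p*(p - 4)*(p^2 + 3*p - 4) = p*(p - 4)*(p - 1)*(p + 4)
(2) = (w - 1)*(w^3 - 4*w) = w*(w - 1)*(w^2 - 4) = w*(w - 1)*(w + 2)*(w - 2)
(3) = (k)*(k^2 + 8*k + 16) = k*(k + 4)*(k + 4)
(4) = (y + 2)*(y + 2)
(5) = (d - 4)*(d^3 - 3*d^2 - 13*d + 15) = (d - 5)*(d - 4)*(d^2 + 2*d - 3) = (d - 5)*(d - 4)*(d - 1)*(d + 3)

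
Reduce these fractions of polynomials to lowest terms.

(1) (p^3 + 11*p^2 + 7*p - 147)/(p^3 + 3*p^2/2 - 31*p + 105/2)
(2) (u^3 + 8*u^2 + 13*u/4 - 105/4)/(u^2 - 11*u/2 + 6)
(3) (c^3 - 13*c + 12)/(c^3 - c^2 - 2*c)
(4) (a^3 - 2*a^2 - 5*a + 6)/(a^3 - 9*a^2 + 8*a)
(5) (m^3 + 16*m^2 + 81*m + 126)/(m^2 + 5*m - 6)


(1) = (2*p + 14)/(2*p - 5)
(2) = (2*u^2 + 19*u + 35)/(2*u - 8)
(3) = (c^3 - 13*c + 12)/(c^3 - c^2 - 2*c)
(4) = (a^2 - a - 6)/(a^2 - 8*a)
(5) = (m^2 + 10*m + 21)/(m - 1)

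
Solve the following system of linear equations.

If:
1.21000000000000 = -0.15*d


Then:
d = -8.07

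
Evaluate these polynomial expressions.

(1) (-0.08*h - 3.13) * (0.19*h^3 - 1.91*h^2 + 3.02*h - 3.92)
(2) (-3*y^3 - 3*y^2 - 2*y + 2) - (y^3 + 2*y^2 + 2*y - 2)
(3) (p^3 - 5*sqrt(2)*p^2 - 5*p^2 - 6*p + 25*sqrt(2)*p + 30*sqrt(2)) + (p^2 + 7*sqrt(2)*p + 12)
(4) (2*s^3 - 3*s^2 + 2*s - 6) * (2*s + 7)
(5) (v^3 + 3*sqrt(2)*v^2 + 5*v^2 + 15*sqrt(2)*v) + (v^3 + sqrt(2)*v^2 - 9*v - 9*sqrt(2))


(1) = -0.0152*h^4 - 0.4419*h^3 + 5.7367*h^2 - 9.139*h + 12.2696
(2) = -4*y^3 - 5*y^2 - 4*y + 4
(3) = p^3 - 5*sqrt(2)*p^2 - 4*p^2 - 6*p + 32*sqrt(2)*p + 12 + 30*sqrt(2)
(4) = 4*s^4 + 8*s^3 - 17*s^2 + 2*s - 42
(5) = 2*v^3 + 5*v^2 + 4*sqrt(2)*v^2 - 9*v + 15*sqrt(2)*v - 9*sqrt(2)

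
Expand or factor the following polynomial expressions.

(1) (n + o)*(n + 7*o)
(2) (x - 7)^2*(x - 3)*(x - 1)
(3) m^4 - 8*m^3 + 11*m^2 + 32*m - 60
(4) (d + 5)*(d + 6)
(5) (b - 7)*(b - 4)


(1) = n^2 + 8*n*o + 7*o^2
(2) = x^4 - 18*x^3 + 108*x^2 - 238*x + 147
(3) = (m - 5)*(m - 3)*(m - 2)*(m + 2)
(4) = d^2 + 11*d + 30
(5) = b^2 - 11*b + 28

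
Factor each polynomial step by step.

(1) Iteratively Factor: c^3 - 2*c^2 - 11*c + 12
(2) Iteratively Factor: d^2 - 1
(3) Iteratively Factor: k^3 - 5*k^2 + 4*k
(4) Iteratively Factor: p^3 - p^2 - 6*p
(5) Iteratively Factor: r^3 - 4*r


(1) = (c + 3)*(c^2 - 5*c + 4) = (c - 4)*(c + 3)*(c - 1)
(2) = (d - 1)*(d + 1)
(3) = (k - 1)*(k^2 - 4*k) = (k - 4)*(k - 1)*(k)
(4) = (p - 3)*(p^2 + 2*p) = p*(p - 3)*(p + 2)
(5) = (r - 2)*(r^2 + 2*r) = (r - 2)*(r + 2)*(r)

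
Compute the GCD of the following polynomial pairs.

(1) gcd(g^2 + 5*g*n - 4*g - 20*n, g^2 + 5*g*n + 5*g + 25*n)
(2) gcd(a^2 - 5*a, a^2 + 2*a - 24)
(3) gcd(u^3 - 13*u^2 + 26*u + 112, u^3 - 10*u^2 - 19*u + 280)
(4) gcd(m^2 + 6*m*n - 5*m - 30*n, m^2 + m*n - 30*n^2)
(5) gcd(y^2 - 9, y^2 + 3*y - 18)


(1) = g + 5*n
(2) = gcd(a*(a - 5), (a - 4)*(a + 6)) = 1
(3) = gcd((u - 8)*(u - 7)*(u + 2), (u - 8)*(u - 7)*(u + 5)) = u^2 - 15*u + 56
(4) = gcd((m - 5)*(m + 6*n), (m - 5*n)*(m + 6*n)) = m + 6*n
(5) = gcd((y - 3)*(y + 3), (y - 3)*(y + 6)) = y - 3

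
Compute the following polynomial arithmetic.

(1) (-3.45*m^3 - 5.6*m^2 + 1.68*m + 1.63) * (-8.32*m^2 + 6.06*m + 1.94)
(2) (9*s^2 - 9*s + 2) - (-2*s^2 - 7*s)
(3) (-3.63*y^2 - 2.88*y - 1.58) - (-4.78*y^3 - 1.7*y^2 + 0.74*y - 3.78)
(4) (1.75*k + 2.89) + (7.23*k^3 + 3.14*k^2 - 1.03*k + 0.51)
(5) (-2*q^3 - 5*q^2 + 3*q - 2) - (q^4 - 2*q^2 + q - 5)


(1) = 28.704*m^5 + 25.685*m^4 - 54.6066*m^3 - 14.2448*m^2 + 13.137*m + 3.1622
(2) = 11*s^2 - 2*s + 2
(3) = 4.78*y^3 - 1.93*y^2 - 3.62*y + 2.2
(4) = 7.23*k^3 + 3.14*k^2 + 0.72*k + 3.4
(5) = -q^4 - 2*q^3 - 3*q^2 + 2*q + 3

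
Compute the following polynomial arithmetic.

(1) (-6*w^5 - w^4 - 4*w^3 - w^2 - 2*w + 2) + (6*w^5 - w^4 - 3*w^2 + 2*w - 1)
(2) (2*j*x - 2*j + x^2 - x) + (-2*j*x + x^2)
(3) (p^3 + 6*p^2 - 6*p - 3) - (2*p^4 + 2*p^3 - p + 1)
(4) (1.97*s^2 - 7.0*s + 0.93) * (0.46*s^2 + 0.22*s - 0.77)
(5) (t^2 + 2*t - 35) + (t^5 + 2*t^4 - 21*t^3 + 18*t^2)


(1) = -2*w^4 - 4*w^3 - 4*w^2 + 1
(2) = -2*j + 2*x^2 - x
(3) = -2*p^4 - p^3 + 6*p^2 - 5*p - 4
(4) = 0.9062*s^4 - 2.7866*s^3 - 2.6291*s^2 + 5.5946*s - 0.7161
(5) = t^5 + 2*t^4 - 21*t^3 + 19*t^2 + 2*t - 35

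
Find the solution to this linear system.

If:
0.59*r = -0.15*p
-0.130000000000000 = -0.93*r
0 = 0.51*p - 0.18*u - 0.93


Then:
p = -0.55
r = 0.14
u = -6.72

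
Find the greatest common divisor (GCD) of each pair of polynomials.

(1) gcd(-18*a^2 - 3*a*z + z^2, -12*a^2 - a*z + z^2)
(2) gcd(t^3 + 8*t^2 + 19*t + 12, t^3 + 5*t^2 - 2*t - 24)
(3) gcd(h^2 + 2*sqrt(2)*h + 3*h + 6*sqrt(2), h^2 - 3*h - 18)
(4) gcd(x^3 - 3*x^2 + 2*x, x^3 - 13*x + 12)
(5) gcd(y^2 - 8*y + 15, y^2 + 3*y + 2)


(1) = gcd((-6*a + z)*(3*a + z), (-4*a + z)*(3*a + z)) = 3*a + z
(2) = t^2 + 7*t + 12
(3) = h + 3
(4) = gcd(x*(x - 2)*(x - 1), (x - 3)*(x - 1)*(x + 4)) = x - 1
(5) = gcd((y - 5)*(y - 3), (y + 1)*(y + 2)) = 1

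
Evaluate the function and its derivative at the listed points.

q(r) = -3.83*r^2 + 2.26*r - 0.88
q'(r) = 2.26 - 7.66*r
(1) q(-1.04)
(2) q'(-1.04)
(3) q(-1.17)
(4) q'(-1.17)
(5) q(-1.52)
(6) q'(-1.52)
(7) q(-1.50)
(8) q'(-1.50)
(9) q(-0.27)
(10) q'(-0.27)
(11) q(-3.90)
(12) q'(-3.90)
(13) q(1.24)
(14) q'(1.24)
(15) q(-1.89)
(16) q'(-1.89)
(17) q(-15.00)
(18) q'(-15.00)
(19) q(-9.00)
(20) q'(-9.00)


(1) = -7.37
(2) = 10.23
(3) = -8.77
(4) = 11.22
(5) = -13.16
(6) = 13.90
(7) = -12.89
(8) = 13.75
(9) = -1.77
(10) = 4.33
(11) = -67.95
(12) = 32.13
(13) = -3.97
(14) = -7.24
(15) = -18.83
(16) = 16.74
(17) = -896.53
(18) = 117.16
(19) = -331.45
(20) = 71.20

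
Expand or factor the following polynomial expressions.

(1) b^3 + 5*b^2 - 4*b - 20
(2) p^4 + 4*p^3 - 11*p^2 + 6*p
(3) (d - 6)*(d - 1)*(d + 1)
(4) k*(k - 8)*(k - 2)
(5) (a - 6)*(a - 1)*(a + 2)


(1) = (b - 2)*(b + 2)*(b + 5)
(2) = p*(p - 1)^2*(p + 6)
(3) = d^3 - 6*d^2 - d + 6
(4) = k^3 - 10*k^2 + 16*k
(5) = a^3 - 5*a^2 - 8*a + 12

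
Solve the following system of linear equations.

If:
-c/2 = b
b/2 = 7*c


Then:
b = 0
c = 0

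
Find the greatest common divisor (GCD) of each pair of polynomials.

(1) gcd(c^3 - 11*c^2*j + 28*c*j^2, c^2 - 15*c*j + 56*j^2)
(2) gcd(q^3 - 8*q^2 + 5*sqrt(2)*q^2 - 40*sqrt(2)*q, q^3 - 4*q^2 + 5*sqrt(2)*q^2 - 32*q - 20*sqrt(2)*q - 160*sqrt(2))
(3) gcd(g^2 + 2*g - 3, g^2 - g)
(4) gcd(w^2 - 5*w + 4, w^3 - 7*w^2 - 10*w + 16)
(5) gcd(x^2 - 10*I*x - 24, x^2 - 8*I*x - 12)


(1) = gcd(c*(c - 7*j)*(c - 4*j), (c - 8*j)*(c - 7*j)) = c - 7*j
(2) = gcd(q*(q - 8)*(q + 5*sqrt(2)), (q - 8)*(q + 4)*(q + 5*sqrt(2))) = q^2 + q*(-8 + 5*sqrt(2)) - 40*sqrt(2)
(3) = gcd((g - 1)*(g + 3), g*(g - 1)) = g - 1
(4) = w - 1
(5) = x - 6*I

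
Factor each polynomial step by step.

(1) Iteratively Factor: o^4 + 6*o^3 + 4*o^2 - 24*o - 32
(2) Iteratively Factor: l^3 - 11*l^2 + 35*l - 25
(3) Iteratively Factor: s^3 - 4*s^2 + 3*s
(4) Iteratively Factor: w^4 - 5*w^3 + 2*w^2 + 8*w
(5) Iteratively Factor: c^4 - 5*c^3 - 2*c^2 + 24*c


(1) = (o + 4)*(o^3 + 2*o^2 - 4*o - 8) = (o + 2)*(o + 4)*(o^2 - 4) = (o - 2)*(o + 2)*(o + 4)*(o + 2)
(2) = (l - 5)*(l^2 - 6*l + 5) = (l - 5)^2*(l - 1)
(3) = (s)*(s^2 - 4*s + 3) = s*(s - 1)*(s - 3)
(4) = (w + 1)*(w^3 - 6*w^2 + 8*w) = (w - 2)*(w + 1)*(w^2 - 4*w) = (w - 4)*(w - 2)*(w + 1)*(w)
(5) = (c - 3)*(c^3 - 2*c^2 - 8*c) = (c - 3)*(c + 2)*(c^2 - 4*c) = c*(c - 3)*(c + 2)*(c - 4)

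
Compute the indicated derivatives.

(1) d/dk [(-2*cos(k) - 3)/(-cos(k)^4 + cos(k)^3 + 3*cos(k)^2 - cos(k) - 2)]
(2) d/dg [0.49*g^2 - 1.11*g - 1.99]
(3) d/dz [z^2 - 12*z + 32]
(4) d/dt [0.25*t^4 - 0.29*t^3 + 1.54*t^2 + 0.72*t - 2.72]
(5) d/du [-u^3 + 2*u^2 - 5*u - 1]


(1) = (-25*cos(k)/2 + cos(2*k) + 3*cos(3*k)/2)/((cos(k) - 2)^2*(cos(k) + 1)*sin(k)^3)
(2) = 0.98*g - 1.11
(3) = 2*z - 12
(4) = 1.0*t^3 - 0.87*t^2 + 3.08*t + 0.72
(5) = -3*u^2 + 4*u - 5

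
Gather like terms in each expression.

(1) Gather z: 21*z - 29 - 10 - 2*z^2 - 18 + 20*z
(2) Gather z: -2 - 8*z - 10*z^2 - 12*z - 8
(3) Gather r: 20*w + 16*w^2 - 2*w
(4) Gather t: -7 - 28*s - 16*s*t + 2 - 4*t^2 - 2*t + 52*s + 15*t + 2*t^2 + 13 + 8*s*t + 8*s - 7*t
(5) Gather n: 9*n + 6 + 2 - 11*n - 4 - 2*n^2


(1) = -2*z^2 + 41*z - 57
(2) = -10*z^2 - 20*z - 10
(3) = 16*w^2 + 18*w
(4) = 32*s - 2*t^2 + t*(6 - 8*s) + 8
(5) = -2*n^2 - 2*n + 4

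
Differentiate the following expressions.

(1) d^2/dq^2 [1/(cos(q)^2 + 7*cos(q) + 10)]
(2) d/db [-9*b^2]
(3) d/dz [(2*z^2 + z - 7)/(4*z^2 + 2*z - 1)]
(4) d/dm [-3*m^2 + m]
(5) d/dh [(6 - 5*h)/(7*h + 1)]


(1) = (-4*sin(q)^4 + 11*sin(q)^2 + 385*cos(q)/4 - 21*cos(3*q)/4 + 71)/((cos(q) + 2)^3*(cos(q) + 5)^3)
(2) = -18*b
(3) = 13*(4*z + 1)/(4*z^2 + 2*z - 1)^2
(4) = 1 - 6*m
(5) = -47/(7*h + 1)^2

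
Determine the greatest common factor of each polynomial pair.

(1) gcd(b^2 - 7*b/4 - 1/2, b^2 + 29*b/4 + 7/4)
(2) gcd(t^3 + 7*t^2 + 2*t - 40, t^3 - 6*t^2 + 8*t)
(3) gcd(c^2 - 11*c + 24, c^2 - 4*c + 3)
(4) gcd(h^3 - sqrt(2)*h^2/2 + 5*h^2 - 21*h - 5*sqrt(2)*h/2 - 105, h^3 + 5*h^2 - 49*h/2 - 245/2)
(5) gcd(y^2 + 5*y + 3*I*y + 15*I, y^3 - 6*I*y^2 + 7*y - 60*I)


(1) = gcd((b - 2)*(b + 1/4), (b + 1/4)*(b + 7)) = b + 1/4
(2) = t - 2
(3) = gcd((c - 8)*(c - 3), (c - 3)*(c - 1)) = c - 3
(4) = h^2 + h*(5 - 7*sqrt(2)/2) - 35*sqrt(2)/2
(5) = gcd((y + 5)*(y + 3*I), (y - 5*I)*(y - 4*I)*(y + 3*I)) = y + 3*I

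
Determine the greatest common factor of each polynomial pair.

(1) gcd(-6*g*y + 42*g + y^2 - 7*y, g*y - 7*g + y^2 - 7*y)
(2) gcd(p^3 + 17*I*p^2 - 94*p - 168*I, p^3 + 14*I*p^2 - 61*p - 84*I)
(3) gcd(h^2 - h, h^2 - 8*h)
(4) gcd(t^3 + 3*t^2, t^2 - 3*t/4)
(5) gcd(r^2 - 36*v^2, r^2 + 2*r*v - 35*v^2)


(1) = gcd((-6*g + y)*(y - 7), (g + y)*(y - 7)) = y - 7
(2) = gcd((p + 4*I)*(p + 6*I)*(p + 7*I), (p + 3*I)*(p + 4*I)*(p + 7*I)) = p^2 + 11*I*p - 28
(3) = gcd(h*(h - 1), h*(h - 8)) = h
(4) = t
(5) = 1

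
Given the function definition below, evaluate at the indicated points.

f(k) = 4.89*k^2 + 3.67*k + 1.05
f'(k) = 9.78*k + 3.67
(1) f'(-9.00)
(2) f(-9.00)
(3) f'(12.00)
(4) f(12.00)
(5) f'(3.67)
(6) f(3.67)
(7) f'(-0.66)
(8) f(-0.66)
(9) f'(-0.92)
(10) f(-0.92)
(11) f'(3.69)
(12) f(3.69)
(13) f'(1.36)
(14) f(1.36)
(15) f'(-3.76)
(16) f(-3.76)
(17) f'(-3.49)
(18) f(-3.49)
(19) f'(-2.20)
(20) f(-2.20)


(1) = -84.35
(2) = 364.11
(3) = 121.03
(4) = 749.25
(5) = 39.56
(6) = 80.38
(7) = -2.78
(8) = 0.76
(9) = -5.33
(10) = 1.81
(11) = 39.76
(12) = 81.18
(13) = 16.97
(14) = 15.09
(15) = -33.10
(16) = 56.38
(17) = -30.46
(18) = 47.80
(19) = -17.85
(20) = 16.64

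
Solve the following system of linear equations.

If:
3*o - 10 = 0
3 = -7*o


Then:
No Solution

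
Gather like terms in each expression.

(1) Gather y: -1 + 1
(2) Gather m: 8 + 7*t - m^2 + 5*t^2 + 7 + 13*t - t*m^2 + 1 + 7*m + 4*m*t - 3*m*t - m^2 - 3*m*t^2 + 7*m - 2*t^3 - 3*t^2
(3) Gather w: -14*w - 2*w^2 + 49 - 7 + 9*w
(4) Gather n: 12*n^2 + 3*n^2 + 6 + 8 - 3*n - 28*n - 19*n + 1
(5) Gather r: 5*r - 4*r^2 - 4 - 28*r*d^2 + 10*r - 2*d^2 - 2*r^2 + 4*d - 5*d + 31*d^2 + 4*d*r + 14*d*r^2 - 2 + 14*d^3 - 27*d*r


(1) = 0
(2) = m^2*(-t - 2) + m*(-3*t^2 + t + 14) - 2*t^3 + 2*t^2 + 20*t + 16
(3) = -2*w^2 - 5*w + 42
(4) = 15*n^2 - 50*n + 15
(5) = 14*d^3 + 29*d^2 - d + r^2*(14*d - 6) + r*(-28*d^2 - 23*d + 15) - 6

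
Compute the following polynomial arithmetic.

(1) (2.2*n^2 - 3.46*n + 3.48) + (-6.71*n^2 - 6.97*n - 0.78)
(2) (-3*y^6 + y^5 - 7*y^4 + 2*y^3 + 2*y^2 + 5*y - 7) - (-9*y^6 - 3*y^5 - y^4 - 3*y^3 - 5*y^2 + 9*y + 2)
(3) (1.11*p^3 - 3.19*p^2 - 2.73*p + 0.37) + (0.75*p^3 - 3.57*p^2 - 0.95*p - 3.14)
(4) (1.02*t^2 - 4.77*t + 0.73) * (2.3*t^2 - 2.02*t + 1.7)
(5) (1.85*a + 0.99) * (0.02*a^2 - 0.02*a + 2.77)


(1) = -4.51*n^2 - 10.43*n + 2.7
(2) = 6*y^6 + 4*y^5 - 6*y^4 + 5*y^3 + 7*y^2 - 4*y - 9
(3) = 1.86*p^3 - 6.76*p^2 - 3.68*p - 2.77
(4) = 2.346*t^4 - 13.0314*t^3 + 13.0484*t^2 - 9.5836*t + 1.241
(5) = 0.037*a^3 - 0.0172*a^2 + 5.1047*a + 2.7423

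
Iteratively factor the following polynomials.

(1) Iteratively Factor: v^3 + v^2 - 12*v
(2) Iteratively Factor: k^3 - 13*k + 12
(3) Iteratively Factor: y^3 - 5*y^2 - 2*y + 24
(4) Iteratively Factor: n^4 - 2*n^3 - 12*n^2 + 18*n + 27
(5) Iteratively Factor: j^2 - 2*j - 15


(1) = (v - 3)*(v^2 + 4*v) = (v - 3)*(v + 4)*(v)
(2) = (k - 1)*(k^2 + k - 12) = (k - 1)*(k + 4)*(k - 3)
(3) = (y - 3)*(y^2 - 2*y - 8) = (y - 3)*(y + 2)*(y - 4)
(4) = (n + 1)*(n^3 - 3*n^2 - 9*n + 27) = (n - 3)*(n + 1)*(n^2 - 9) = (n - 3)^2*(n + 1)*(n + 3)
(5) = (j + 3)*(j - 5)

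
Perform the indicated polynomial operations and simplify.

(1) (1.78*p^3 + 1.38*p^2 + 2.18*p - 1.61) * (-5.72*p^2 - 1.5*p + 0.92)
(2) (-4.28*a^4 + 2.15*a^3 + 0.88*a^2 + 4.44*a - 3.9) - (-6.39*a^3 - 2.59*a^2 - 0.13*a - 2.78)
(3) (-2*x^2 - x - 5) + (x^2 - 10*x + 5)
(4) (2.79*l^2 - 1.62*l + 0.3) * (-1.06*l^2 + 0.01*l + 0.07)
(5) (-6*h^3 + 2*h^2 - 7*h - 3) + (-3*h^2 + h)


(1) = -10.1816*p^5 - 10.5636*p^4 - 12.902*p^3 + 7.2088*p^2 + 4.4206*p - 1.4812
(2) = -4.28*a^4 + 8.54*a^3 + 3.47*a^2 + 4.57*a - 1.12
(3) = -x^2 - 11*x
(4) = -2.9574*l^4 + 1.7451*l^3 - 0.1389*l^2 - 0.1104*l + 0.021
(5) = -6*h^3 - h^2 - 6*h - 3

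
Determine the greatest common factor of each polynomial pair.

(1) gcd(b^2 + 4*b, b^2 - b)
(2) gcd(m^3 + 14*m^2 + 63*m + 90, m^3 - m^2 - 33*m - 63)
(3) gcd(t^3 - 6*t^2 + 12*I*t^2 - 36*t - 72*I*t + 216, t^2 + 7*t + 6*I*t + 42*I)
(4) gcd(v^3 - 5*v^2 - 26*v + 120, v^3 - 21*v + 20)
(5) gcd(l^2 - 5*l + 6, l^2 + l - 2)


(1) = gcd(b*(b + 4), b*(b - 1)) = b
(2) = m + 3
(3) = t + 6*I
(4) = gcd((v - 6)*(v - 4)*(v + 5), (v - 4)*(v - 1)*(v + 5)) = v^2 + v - 20
(5) = gcd((l - 3)*(l - 2), (l - 1)*(l + 2)) = 1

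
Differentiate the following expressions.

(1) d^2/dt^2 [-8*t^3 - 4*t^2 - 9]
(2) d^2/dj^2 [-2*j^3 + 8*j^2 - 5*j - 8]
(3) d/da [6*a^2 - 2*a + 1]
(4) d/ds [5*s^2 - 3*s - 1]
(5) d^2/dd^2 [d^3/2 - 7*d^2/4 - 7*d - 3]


(1) = -48*t - 8
(2) = 16 - 12*j
(3) = 12*a - 2
(4) = 10*s - 3
(5) = 3*d - 7/2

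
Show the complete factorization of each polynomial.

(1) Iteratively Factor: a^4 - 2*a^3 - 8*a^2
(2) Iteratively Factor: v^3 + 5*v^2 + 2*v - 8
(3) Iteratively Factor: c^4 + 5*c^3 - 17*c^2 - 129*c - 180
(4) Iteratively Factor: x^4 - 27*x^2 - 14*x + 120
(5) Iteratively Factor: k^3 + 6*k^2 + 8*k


(1) = (a)*(a^3 - 2*a^2 - 8*a) = a*(a - 4)*(a^2 + 2*a) = a^2*(a - 4)*(a + 2)
(2) = (v - 1)*(v^2 + 6*v + 8) = (v - 1)*(v + 2)*(v + 4)
(3) = (c + 3)*(c^3 + 2*c^2 - 23*c - 60) = (c + 3)*(c + 4)*(c^2 - 2*c - 15) = (c + 3)^2*(c + 4)*(c - 5)
(4) = (x + 3)*(x^3 - 3*x^2 - 18*x + 40) = (x + 3)*(x + 4)*(x^2 - 7*x + 10) = (x - 2)*(x + 3)*(x + 4)*(x - 5)
(5) = (k)*(k^2 + 6*k + 8) = k*(k + 2)*(k + 4)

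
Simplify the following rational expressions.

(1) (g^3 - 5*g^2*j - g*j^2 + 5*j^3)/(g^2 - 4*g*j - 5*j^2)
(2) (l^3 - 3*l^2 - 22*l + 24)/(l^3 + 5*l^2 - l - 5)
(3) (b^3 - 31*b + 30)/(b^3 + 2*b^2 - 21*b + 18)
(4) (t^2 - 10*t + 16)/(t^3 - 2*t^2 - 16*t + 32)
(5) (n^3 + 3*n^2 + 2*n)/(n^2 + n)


(1) = g - j
(2) = (l^2 - 2*l - 24)/(l^2 + 6*l + 5)
(3) = (b - 5)/(b - 3)
(4) = (t - 8)/(t^2 - 16)
(5) = n + 2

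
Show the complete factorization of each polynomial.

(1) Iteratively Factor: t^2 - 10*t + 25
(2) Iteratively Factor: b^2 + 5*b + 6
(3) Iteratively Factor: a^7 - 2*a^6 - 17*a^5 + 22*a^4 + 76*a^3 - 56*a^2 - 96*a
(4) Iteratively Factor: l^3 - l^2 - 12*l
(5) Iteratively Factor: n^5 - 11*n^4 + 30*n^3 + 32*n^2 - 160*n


(1) = (t - 5)*(t - 5)
(2) = (b + 2)*(b + 3)
(3) = (a - 2)*(a^6 - 17*a^4 - 12*a^3 + 52*a^2 + 48*a) = (a - 2)^2*(a^5 + 2*a^4 - 13*a^3 - 38*a^2 - 24*a) = (a - 4)*(a - 2)^2*(a^4 + 6*a^3 + 11*a^2 + 6*a) = a*(a - 4)*(a - 2)^2*(a^3 + 6*a^2 + 11*a + 6) = a*(a - 4)*(a - 2)^2*(a + 3)*(a^2 + 3*a + 2) = a*(a - 4)*(a - 2)^2*(a + 2)*(a + 3)*(a + 1)
(4) = (l - 4)*(l^2 + 3*l) = (l - 4)*(l + 3)*(l)
(5) = (n - 5)*(n^4 - 6*n^3 + 32*n) = (n - 5)*(n - 4)*(n^3 - 2*n^2 - 8*n) = n*(n - 5)*(n - 4)*(n^2 - 2*n - 8) = n*(n - 5)*(n - 4)^2*(n + 2)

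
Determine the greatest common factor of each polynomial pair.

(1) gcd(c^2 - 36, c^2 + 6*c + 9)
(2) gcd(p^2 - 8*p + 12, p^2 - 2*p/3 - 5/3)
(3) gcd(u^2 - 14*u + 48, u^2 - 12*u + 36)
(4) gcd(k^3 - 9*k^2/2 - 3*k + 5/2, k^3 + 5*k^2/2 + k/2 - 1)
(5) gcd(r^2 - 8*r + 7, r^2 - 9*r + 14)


(1) = gcd((c - 6)*(c + 6), (c + 3)^2) = 1
(2) = gcd((p - 6)*(p - 2), (p - 5/3)*(p + 1)) = 1
(3) = u - 6
(4) = gcd((k - 5)*(k - 1/2)*(k + 1), (k - 1/2)*(k + 1)*(k + 2)) = k^2 + k/2 - 1/2
(5) = gcd((r - 7)*(r - 1), (r - 7)*(r - 2)) = r - 7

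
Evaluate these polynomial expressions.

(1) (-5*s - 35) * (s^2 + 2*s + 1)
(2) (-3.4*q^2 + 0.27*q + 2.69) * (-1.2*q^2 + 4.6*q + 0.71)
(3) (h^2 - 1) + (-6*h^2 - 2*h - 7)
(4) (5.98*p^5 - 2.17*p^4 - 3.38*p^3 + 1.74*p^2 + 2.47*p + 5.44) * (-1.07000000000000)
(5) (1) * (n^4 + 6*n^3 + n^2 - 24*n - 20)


(1) = -5*s^3 - 45*s^2 - 75*s - 35
(2) = 4.08*q^4 - 15.964*q^3 - 4.4*q^2 + 12.5657*q + 1.9099
(3) = -5*h^2 - 2*h - 8
(4) = -6.3986*p^5 + 2.3219*p^4 + 3.6166*p^3 - 1.8618*p^2 - 2.6429*p - 5.8208
(5) = n^4 + 6*n^3 + n^2 - 24*n - 20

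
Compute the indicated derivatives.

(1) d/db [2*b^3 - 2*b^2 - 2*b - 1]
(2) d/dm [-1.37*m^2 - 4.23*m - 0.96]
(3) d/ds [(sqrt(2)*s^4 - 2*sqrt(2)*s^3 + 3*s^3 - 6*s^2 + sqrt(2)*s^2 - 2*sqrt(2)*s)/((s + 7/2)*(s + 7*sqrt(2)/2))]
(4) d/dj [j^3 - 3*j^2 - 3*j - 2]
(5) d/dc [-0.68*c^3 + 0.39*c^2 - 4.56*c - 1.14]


(1) = 6*b^2 - 4*b - 2
(2) = -2.74*m - 4.23
(3) = 2*(8*sqrt(2)*s^5 + 34*sqrt(2)*s^4 + 96*s^4 + 28*sqrt(2)*s^3 + 364*s^3 - 644*s^2 + 379*sqrt(2)*s^2 - 588*sqrt(2)*s + 196*s - 196)/(8*s^4 + 56*s^3 + 56*sqrt(2)*s^3 + 294*s^2 + 392*sqrt(2)*s^2 + 686*sqrt(2)*s + 1372*s + 2401)
(4) = 3*j^2 - 6*j - 3
(5) = -2.04*c^2 + 0.78*c - 4.56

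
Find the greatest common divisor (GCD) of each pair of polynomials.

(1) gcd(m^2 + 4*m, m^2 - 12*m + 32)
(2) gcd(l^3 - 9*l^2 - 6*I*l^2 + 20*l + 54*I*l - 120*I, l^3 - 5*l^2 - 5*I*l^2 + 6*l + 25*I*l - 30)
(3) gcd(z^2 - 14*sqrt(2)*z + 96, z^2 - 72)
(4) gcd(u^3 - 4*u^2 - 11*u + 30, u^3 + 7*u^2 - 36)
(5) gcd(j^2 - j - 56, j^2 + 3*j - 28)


(1) = 1
(2) = gcd((l - 5)*(l - 4)*(l - 6*I), (l - 5)*(l - 6*I)*(l + I)) = l^2 + l*(-5 - 6*I) + 30*I
(3) = z - 6*sqrt(2)
(4) = u^2 + u - 6
(5) = j + 7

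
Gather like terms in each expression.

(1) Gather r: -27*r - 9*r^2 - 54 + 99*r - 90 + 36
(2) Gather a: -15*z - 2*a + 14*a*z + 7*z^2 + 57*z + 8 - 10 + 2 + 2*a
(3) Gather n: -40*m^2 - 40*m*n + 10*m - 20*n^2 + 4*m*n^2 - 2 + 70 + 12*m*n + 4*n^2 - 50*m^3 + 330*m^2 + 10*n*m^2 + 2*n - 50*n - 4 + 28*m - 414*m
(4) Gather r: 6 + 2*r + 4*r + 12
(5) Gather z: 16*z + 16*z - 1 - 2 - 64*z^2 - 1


(1) = -9*r^2 + 72*r - 108
(2) = 14*a*z + 7*z^2 + 42*z
(3) = -50*m^3 + 290*m^2 - 376*m + n^2*(4*m - 16) + n*(10*m^2 - 28*m - 48) + 64
(4) = 6*r + 18
(5) = -64*z^2 + 32*z - 4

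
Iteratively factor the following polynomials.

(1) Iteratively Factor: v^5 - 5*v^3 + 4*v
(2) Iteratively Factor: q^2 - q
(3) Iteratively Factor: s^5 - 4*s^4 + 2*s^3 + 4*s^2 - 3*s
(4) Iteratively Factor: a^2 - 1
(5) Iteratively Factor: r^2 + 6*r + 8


(1) = (v - 1)*(v^4 + v^3 - 4*v^2 - 4*v) = (v - 1)*(v + 2)*(v^3 - v^2 - 2*v) = (v - 1)*(v + 1)*(v + 2)*(v^2 - 2*v) = v*(v - 1)*(v + 1)*(v + 2)*(v - 2)
(2) = (q)*(q - 1)
(3) = (s - 1)*(s^4 - 3*s^3 - s^2 + 3*s) = s*(s - 1)*(s^3 - 3*s^2 - s + 3) = s*(s - 1)^2*(s^2 - 2*s - 3) = s*(s - 1)^2*(s + 1)*(s - 3)
(4) = (a + 1)*(a - 1)
(5) = (r + 2)*(r + 4)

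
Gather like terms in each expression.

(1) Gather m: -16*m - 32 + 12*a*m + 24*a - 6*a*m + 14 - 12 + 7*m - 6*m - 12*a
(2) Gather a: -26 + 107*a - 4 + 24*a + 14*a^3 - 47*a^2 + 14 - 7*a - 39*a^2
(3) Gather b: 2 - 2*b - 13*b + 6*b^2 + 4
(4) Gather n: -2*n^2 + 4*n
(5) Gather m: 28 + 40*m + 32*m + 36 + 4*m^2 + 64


(1) = 12*a + m*(6*a - 15) - 30
(2) = 14*a^3 - 86*a^2 + 124*a - 16
(3) = 6*b^2 - 15*b + 6
(4) = -2*n^2 + 4*n
(5) = 4*m^2 + 72*m + 128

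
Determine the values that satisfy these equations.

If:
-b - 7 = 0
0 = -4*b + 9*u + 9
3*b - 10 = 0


Then:
No Solution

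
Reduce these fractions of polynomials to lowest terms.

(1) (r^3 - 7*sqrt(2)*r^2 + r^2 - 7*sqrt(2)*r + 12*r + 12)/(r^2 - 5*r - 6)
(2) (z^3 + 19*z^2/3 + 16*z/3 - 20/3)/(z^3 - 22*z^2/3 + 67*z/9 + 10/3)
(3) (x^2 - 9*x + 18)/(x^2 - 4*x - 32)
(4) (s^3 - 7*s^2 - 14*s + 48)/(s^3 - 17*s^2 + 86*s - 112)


(1) = (r^2 - 7*sqrt(2)*r + 12)/(r - 6)
(2) = (9*z^3 + 57*z^2 + 48*z - 60)/(9*z^3 - 66*z^2 + 67*z + 30)
(3) = (x^2 - 9*x + 18)/(x^2 - 4*x - 32)
(4) = (s + 3)/(s - 7)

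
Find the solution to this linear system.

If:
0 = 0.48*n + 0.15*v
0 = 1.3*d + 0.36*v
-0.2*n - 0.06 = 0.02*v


Then:
d = -0.39
n = -0.44
v = 1.41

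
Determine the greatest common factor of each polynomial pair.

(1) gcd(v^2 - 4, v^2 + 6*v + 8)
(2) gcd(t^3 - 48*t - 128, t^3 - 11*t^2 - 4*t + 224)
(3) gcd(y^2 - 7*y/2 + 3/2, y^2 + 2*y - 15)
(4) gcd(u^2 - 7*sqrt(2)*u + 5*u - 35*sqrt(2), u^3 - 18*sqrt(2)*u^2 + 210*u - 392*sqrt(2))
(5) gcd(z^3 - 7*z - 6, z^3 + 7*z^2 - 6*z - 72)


(1) = gcd((v - 2)*(v + 2), (v + 2)*(v + 4)) = v + 2
(2) = gcd((t - 8)*(t + 4)^2, (t - 8)*(t - 7)*(t + 4)) = t^2 - 4*t - 32
(3) = y - 3
(4) = u - 7*sqrt(2)
(5) = gcd((z - 3)*(z + 1)*(z + 2), (z - 3)*(z + 4)*(z + 6)) = z - 3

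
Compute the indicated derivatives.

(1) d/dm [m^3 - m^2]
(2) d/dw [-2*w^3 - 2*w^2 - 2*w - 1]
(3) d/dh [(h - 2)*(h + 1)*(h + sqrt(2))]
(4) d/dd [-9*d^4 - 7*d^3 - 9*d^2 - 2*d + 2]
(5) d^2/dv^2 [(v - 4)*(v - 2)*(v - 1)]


(1) = m*(3*m - 2)
(2) = -6*w^2 - 4*w - 2
(3) = 3*h^2 - 2*h + 2*sqrt(2)*h - 2 - sqrt(2)
(4) = -36*d^3 - 21*d^2 - 18*d - 2
(5) = 6*v - 14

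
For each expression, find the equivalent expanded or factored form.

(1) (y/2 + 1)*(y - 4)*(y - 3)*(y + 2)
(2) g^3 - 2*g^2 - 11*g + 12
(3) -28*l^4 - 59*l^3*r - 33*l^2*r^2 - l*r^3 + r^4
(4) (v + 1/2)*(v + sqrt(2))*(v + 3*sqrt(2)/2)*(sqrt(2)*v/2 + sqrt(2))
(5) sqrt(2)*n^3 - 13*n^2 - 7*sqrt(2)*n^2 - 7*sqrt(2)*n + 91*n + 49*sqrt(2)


(1) = y^4/2 - 3*y^3/2 - 6*y^2 + 10*y + 24
(2) = (g - 4)*(g - 1)*(g + 3)
(3) = (-7*l + r)*(l + r)^2*(4*l + r)
(4) = sqrt(2)*v^4/2 + 5*sqrt(2)*v^3/4 + 5*v^3/2 + 2*sqrt(2)*v^2 + 25*v^2/4 + 5*v/2 + 15*sqrt(2)*v/4 + 3*sqrt(2)/2
(5) = (n - 7)*(n - 7*sqrt(2))*(sqrt(2)*n + 1)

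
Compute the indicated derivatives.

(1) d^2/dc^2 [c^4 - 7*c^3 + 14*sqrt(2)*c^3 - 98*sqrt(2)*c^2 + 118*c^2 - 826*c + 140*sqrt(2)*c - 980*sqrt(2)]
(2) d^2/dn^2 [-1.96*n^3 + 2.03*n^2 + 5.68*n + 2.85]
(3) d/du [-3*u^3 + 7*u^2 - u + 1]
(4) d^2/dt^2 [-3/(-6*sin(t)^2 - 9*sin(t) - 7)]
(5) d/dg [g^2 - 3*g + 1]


(1) = 12*c^2 - 42*c + 84*sqrt(2)*c - 196*sqrt(2) + 236
(2) = 4.06 - 11.76*n
(3) = -9*u^2 + 14*u - 1
(4) = 9*(-48*sin(t)^4 - 54*sin(t)^3 + 101*sin(t)^2 + 129*sin(t) + 26)/(6*sin(t)^2 + 9*sin(t) + 7)^3
(5) = 2*g - 3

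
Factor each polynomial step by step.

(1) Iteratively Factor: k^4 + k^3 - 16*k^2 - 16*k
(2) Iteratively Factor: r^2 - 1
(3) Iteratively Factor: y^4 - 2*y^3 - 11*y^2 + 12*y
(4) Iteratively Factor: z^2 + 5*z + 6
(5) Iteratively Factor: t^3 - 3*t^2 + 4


(1) = (k + 4)*(k^3 - 3*k^2 - 4*k) = k*(k + 4)*(k^2 - 3*k - 4) = k*(k - 4)*(k + 4)*(k + 1)
(2) = (r + 1)*(r - 1)
(3) = (y)*(y^3 - 2*y^2 - 11*y + 12) = y*(y - 4)*(y^2 + 2*y - 3) = y*(y - 4)*(y - 1)*(y + 3)
(4) = (z + 2)*(z + 3)
(5) = (t - 2)*(t^2 - t - 2) = (t - 2)^2*(t + 1)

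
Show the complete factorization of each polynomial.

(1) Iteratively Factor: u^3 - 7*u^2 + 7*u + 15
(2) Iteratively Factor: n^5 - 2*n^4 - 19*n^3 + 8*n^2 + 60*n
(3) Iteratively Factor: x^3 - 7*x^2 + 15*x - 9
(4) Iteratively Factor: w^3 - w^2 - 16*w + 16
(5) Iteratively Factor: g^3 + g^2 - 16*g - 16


(1) = (u + 1)*(u^2 - 8*u + 15) = (u - 3)*(u + 1)*(u - 5)
(2) = (n)*(n^4 - 2*n^3 - 19*n^2 + 8*n + 60) = n*(n - 2)*(n^3 - 19*n - 30) = n*(n - 5)*(n - 2)*(n^2 + 5*n + 6) = n*(n - 5)*(n - 2)*(n + 2)*(n + 3)
(3) = (x - 3)*(x^2 - 4*x + 3) = (x - 3)*(x - 1)*(x - 3)
(4) = (w - 1)*(w^2 - 16) = (w - 4)*(w - 1)*(w + 4)
(5) = (g - 4)*(g^2 + 5*g + 4) = (g - 4)*(g + 1)*(g + 4)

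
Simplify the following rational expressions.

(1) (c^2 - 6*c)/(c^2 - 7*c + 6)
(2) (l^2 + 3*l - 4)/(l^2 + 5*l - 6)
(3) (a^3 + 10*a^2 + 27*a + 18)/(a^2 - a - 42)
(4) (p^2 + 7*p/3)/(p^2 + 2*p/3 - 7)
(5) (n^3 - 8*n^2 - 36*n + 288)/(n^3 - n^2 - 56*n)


(1) = c/(c - 1)
(2) = (l + 4)/(l + 6)
(3) = (a^2 + 4*a + 3)/(a - 7)
(4) = (3*p^2 + 7*p)/(3*p^2 + 2*p - 21)
(5) = (n^2 - 36)/(n^2 + 7*n)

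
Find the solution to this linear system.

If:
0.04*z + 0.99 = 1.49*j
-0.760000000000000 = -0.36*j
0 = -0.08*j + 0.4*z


Then:
No Solution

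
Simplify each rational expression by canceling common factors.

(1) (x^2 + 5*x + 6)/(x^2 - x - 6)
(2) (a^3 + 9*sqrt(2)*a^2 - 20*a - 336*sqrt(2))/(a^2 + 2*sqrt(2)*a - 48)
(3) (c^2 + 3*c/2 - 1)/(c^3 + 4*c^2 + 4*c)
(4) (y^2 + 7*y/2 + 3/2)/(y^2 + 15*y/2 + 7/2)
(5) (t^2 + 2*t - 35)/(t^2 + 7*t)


(1) = (x + 3)/(x - 3)
(2) = a + 7*sqrt(2)
(3) = (2*c - 1)/(2*c^2 + 4*c)
(4) = (y + 3)/(y + 7)
(5) = (t - 5)/t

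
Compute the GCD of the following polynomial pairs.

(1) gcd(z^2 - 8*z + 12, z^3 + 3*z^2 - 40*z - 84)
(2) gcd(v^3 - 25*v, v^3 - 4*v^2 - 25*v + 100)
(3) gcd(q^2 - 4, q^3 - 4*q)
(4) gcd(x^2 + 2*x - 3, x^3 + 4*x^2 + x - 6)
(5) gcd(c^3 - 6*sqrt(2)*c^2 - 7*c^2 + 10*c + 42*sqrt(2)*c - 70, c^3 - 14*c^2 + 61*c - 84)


(1) = z - 6
(2) = gcd(v*(v - 5)*(v + 5), (v - 5)*(v - 4)*(v + 5)) = v^2 - 25
(3) = q^2 - 4
(4) = x^2 + 2*x - 3
(5) = gcd((c - 7)*(c - 5*sqrt(2))*(c - sqrt(2)), (c - 7)*(c - 4)*(c - 3)) = c - 7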